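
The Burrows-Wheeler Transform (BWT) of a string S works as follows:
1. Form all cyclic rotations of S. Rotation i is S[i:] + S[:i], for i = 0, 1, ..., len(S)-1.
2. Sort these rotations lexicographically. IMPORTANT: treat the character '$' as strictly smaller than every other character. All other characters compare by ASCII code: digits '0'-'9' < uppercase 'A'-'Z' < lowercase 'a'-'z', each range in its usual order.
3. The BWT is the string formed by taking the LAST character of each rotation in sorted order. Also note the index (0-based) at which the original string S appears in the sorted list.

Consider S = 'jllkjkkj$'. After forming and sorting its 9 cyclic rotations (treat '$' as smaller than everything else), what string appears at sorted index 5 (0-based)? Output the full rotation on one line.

Answer: kjkkj$jll

Derivation:
All 9 rotations (rotation i = S[i:]+S[:i]):
  rot[0] = jllkjkkj$
  rot[1] = llkjkkj$j
  rot[2] = lkjkkj$jl
  rot[3] = kjkkj$jll
  rot[4] = jkkj$jllk
  rot[5] = kkj$jllkj
  rot[6] = kj$jllkjk
  rot[7] = j$jllkjkk
  rot[8] = $jllkjkkj
Sorted (with $ < everything):
  sorted[0] = $jllkjkkj
  sorted[1] = j$jllkjkk
  sorted[2] = jkkj$jllk
  sorted[3] = jllkjkkj$
  sorted[4] = kj$jllkjk
  sorted[5] = kjkkj$jll
  sorted[6] = kkj$jllkj
  sorted[7] = lkjkkj$jl
  sorted[8] = llkjkkj$j
sorted[5] = kjkkj$jll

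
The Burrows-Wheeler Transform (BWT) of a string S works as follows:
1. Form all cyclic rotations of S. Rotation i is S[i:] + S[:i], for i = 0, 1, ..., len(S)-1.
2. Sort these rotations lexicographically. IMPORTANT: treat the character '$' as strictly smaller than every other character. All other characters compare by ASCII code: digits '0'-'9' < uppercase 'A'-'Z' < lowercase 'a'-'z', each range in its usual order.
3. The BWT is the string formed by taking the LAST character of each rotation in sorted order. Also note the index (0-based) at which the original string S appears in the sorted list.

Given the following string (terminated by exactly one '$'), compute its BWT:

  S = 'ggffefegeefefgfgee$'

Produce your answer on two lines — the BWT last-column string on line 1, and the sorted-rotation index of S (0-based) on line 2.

All 19 rotations (rotation i = S[i:]+S[:i]):
  rot[0] = ggffefegeefefgfgee$
  rot[1] = gffefegeefefgfgee$g
  rot[2] = ffefegeefefgfgee$gg
  rot[3] = fefegeefefgfgee$ggf
  rot[4] = efegeefefgfgee$ggff
  rot[5] = fegeefefgfgee$ggffe
  rot[6] = egeefefgfgee$ggffef
  rot[7] = geefefgfgee$ggffefe
  rot[8] = eefefgfgee$ggffefeg
  rot[9] = efefgfgee$ggffefege
  rot[10] = fefgfgee$ggffefegee
  rot[11] = efgfgee$ggffefegeef
  rot[12] = fgfgee$ggffefegeefe
  rot[13] = gfgee$ggffefegeefef
  rot[14] = fgee$ggffefegeefefg
  rot[15] = gee$ggffefegeefefgf
  rot[16] = ee$ggffefegeefefgfg
  rot[17] = e$ggffefegeefefgfge
  rot[18] = $ggffefegeefefgfgee
Sorted (with $ < everything):
  sorted[0] = $ggffefegeefefgfgee  (last char: 'e')
  sorted[1] = e$ggffefegeefefgfge  (last char: 'e')
  sorted[2] = ee$ggffefegeefefgfg  (last char: 'g')
  sorted[3] = eefefgfgee$ggffefeg  (last char: 'g')
  sorted[4] = efefgfgee$ggffefege  (last char: 'e')
  sorted[5] = efegeefefgfgee$ggff  (last char: 'f')
  sorted[6] = efgfgee$ggffefegeef  (last char: 'f')
  sorted[7] = egeefefgfgee$ggffef  (last char: 'f')
  sorted[8] = fefegeefefgfgee$ggf  (last char: 'f')
  sorted[9] = fefgfgee$ggffefegee  (last char: 'e')
  sorted[10] = fegeefefgfgee$ggffe  (last char: 'e')
  sorted[11] = ffefegeefefgfgee$gg  (last char: 'g')
  sorted[12] = fgee$ggffefegeefefg  (last char: 'g')
  sorted[13] = fgfgee$ggffefegeefe  (last char: 'e')
  sorted[14] = gee$ggffefegeefefgf  (last char: 'f')
  sorted[15] = geefefgfgee$ggffefe  (last char: 'e')
  sorted[16] = gffefegeefefgfgee$g  (last char: 'g')
  sorted[17] = gfgee$ggffefegeefef  (last char: 'f')
  sorted[18] = ggffefegeefefgfgee$  (last char: '$')
Last column: eeggeffffeeggefegf$
Original string S is at sorted index 18

Answer: eeggeffffeeggefegf$
18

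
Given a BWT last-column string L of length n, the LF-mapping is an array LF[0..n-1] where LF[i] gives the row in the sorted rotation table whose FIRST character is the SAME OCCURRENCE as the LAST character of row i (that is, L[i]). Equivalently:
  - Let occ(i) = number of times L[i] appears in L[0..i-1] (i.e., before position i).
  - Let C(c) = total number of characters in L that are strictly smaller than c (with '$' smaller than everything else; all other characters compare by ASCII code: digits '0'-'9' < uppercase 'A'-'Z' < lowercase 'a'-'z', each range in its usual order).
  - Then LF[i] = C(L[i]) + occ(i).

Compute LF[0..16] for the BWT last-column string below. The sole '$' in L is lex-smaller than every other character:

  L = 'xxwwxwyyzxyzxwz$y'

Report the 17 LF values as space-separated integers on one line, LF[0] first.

Answer: 5 6 1 2 7 3 10 11 14 8 12 15 9 4 16 0 13

Derivation:
Char counts: '$':1, 'w':4, 'x':5, 'y':4, 'z':3
C (first-col start): C('$')=0, C('w')=1, C('x')=5, C('y')=10, C('z')=14
L[0]='x': occ=0, LF[0]=C('x')+0=5+0=5
L[1]='x': occ=1, LF[1]=C('x')+1=5+1=6
L[2]='w': occ=0, LF[2]=C('w')+0=1+0=1
L[3]='w': occ=1, LF[3]=C('w')+1=1+1=2
L[4]='x': occ=2, LF[4]=C('x')+2=5+2=7
L[5]='w': occ=2, LF[5]=C('w')+2=1+2=3
L[6]='y': occ=0, LF[6]=C('y')+0=10+0=10
L[7]='y': occ=1, LF[7]=C('y')+1=10+1=11
L[8]='z': occ=0, LF[8]=C('z')+0=14+0=14
L[9]='x': occ=3, LF[9]=C('x')+3=5+3=8
L[10]='y': occ=2, LF[10]=C('y')+2=10+2=12
L[11]='z': occ=1, LF[11]=C('z')+1=14+1=15
L[12]='x': occ=4, LF[12]=C('x')+4=5+4=9
L[13]='w': occ=3, LF[13]=C('w')+3=1+3=4
L[14]='z': occ=2, LF[14]=C('z')+2=14+2=16
L[15]='$': occ=0, LF[15]=C('$')+0=0+0=0
L[16]='y': occ=3, LF[16]=C('y')+3=10+3=13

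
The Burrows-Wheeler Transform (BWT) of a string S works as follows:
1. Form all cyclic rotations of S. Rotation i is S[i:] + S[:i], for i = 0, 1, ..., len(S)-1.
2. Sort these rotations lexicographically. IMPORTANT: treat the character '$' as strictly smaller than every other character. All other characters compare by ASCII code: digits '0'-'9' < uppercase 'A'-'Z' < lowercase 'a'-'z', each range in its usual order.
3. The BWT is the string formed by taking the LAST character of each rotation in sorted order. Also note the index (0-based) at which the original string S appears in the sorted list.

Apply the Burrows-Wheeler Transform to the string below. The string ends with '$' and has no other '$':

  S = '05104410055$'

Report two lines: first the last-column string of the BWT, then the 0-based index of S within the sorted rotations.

All 12 rotations (rotation i = S[i:]+S[:i]):
  rot[0] = 05104410055$
  rot[1] = 5104410055$0
  rot[2] = 104410055$05
  rot[3] = 04410055$051
  rot[4] = 4410055$0510
  rot[5] = 410055$05104
  rot[6] = 10055$051044
  rot[7] = 0055$0510441
  rot[8] = 055$05104410
  rot[9] = 55$051044100
  rot[10] = 5$0510441005
  rot[11] = $05104410055
Sorted (with $ < everything):
  sorted[0] = $05104410055  (last char: '5')
  sorted[1] = 0055$0510441  (last char: '1')
  sorted[2] = 04410055$051  (last char: '1')
  sorted[3] = 05104410055$  (last char: '$')
  sorted[4] = 055$05104410  (last char: '0')
  sorted[5] = 10055$051044  (last char: '4')
  sorted[6] = 104410055$05  (last char: '5')
  sorted[7] = 410055$05104  (last char: '4')
  sorted[8] = 4410055$0510  (last char: '0')
  sorted[9] = 5$0510441005  (last char: '5')
  sorted[10] = 5104410055$0  (last char: '0')
  sorted[11] = 55$051044100  (last char: '0')
Last column: 511$04540500
Original string S is at sorted index 3

Answer: 511$04540500
3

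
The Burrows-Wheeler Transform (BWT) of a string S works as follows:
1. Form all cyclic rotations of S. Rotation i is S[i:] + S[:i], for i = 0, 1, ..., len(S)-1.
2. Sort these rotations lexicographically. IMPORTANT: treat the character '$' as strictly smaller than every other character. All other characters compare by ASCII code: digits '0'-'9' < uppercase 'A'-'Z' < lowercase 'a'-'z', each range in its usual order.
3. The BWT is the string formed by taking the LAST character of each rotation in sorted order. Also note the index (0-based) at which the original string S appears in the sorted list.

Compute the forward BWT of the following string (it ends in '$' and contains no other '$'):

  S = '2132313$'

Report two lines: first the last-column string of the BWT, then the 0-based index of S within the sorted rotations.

Answer: 332$3121
3

Derivation:
All 8 rotations (rotation i = S[i:]+S[:i]):
  rot[0] = 2132313$
  rot[1] = 132313$2
  rot[2] = 32313$21
  rot[3] = 2313$213
  rot[4] = 313$2132
  rot[5] = 13$21323
  rot[6] = 3$213231
  rot[7] = $2132313
Sorted (with $ < everything):
  sorted[0] = $2132313  (last char: '3')
  sorted[1] = 13$21323  (last char: '3')
  sorted[2] = 132313$2  (last char: '2')
  sorted[3] = 2132313$  (last char: '$')
  sorted[4] = 2313$213  (last char: '3')
  sorted[5] = 3$213231  (last char: '1')
  sorted[6] = 313$2132  (last char: '2')
  sorted[7] = 32313$21  (last char: '1')
Last column: 332$3121
Original string S is at sorted index 3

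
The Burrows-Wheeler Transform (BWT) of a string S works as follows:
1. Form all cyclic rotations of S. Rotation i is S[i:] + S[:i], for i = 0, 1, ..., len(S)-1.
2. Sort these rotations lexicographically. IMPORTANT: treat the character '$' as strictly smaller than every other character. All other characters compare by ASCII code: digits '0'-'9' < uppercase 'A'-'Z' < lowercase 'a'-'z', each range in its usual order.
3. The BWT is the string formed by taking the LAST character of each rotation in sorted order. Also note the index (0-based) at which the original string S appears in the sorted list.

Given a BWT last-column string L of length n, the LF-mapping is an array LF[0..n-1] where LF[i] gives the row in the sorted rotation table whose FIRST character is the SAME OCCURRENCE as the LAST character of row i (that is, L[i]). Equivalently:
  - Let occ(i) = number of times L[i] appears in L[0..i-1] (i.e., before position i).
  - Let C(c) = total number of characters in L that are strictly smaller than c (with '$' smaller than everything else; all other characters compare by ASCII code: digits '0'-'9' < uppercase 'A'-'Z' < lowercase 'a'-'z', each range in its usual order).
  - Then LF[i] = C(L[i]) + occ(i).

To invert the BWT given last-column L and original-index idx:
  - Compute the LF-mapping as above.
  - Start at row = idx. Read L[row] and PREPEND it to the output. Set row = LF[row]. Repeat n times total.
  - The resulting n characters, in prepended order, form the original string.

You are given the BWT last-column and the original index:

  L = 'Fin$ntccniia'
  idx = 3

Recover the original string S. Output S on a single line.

LF mapping: 1 5 8 0 9 11 3 4 10 6 7 2
Walk LF starting at row 3, prepending L[row]:
  step 1: row=3, L[3]='$', prepend. Next row=LF[3]=0
  step 2: row=0, L[0]='F', prepend. Next row=LF[0]=1
  step 3: row=1, L[1]='i', prepend. Next row=LF[1]=5
  step 4: row=5, L[5]='t', prepend. Next row=LF[5]=11
  step 5: row=11, L[11]='a', prepend. Next row=LF[11]=2
  step 6: row=2, L[2]='n', prepend. Next row=LF[2]=8
  step 7: row=8, L[8]='n', prepend. Next row=LF[8]=10
  step 8: row=10, L[10]='i', prepend. Next row=LF[10]=7
  step 9: row=7, L[7]='c', prepend. Next row=LF[7]=4
  step 10: row=4, L[4]='n', prepend. Next row=LF[4]=9
  step 11: row=9, L[9]='i', prepend. Next row=LF[9]=6
  step 12: row=6, L[6]='c', prepend. Next row=LF[6]=3
Reversed output: cincinnatiF$

Answer: cincinnatiF$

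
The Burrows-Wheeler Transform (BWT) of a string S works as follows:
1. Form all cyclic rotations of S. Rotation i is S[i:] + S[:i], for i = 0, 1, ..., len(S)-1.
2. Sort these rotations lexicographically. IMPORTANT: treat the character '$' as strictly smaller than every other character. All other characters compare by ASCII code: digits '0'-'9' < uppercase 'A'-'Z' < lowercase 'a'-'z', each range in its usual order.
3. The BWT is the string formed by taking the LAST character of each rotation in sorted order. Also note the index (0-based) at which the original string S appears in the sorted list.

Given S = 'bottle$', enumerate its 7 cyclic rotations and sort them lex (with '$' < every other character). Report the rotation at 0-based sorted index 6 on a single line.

Answer: ttle$bo

Derivation:
All 7 rotations (rotation i = S[i:]+S[:i]):
  rot[0] = bottle$
  rot[1] = ottle$b
  rot[2] = ttle$bo
  rot[3] = tle$bot
  rot[4] = le$bott
  rot[5] = e$bottl
  rot[6] = $bottle
Sorted (with $ < everything):
  sorted[0] = $bottle
  sorted[1] = bottle$
  sorted[2] = e$bottl
  sorted[3] = le$bott
  sorted[4] = ottle$b
  sorted[5] = tle$bot
  sorted[6] = ttle$bo
sorted[6] = ttle$bo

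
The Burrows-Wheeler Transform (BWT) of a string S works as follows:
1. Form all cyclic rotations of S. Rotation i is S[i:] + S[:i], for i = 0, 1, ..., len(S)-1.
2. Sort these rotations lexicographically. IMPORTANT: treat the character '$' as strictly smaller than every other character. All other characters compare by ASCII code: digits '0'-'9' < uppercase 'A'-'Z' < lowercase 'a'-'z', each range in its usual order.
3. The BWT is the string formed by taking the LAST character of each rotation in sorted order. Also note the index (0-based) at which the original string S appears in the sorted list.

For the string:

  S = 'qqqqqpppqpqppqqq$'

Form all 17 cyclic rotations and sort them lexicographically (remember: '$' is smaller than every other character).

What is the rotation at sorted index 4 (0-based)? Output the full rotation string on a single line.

Answer: pqppqqq$qqqqqpppq

Derivation:
All 17 rotations (rotation i = S[i:]+S[:i]):
  rot[0] = qqqqqpppqpqppqqq$
  rot[1] = qqqqpppqpqppqqq$q
  rot[2] = qqqpppqpqppqqq$qq
  rot[3] = qqpppqpqppqqq$qqq
  rot[4] = qpppqpqppqqq$qqqq
  rot[5] = pppqpqppqqq$qqqqq
  rot[6] = ppqpqppqqq$qqqqqp
  rot[7] = pqpqppqqq$qqqqqpp
  rot[8] = qpqppqqq$qqqqqppp
  rot[9] = pqppqqq$qqqqqpppq
  rot[10] = qppqqq$qqqqqpppqp
  rot[11] = ppqqq$qqqqqpppqpq
  rot[12] = pqqq$qqqqqpppqpqp
  rot[13] = qqq$qqqqqpppqpqpp
  rot[14] = qq$qqqqqpppqpqppq
  rot[15] = q$qqqqqpppqpqppqq
  rot[16] = $qqqqqpppqpqppqqq
Sorted (with $ < everything):
  sorted[0] = $qqqqqpppqpqppqqq
  sorted[1] = pppqpqppqqq$qqqqq
  sorted[2] = ppqpqppqqq$qqqqqp
  sorted[3] = ppqqq$qqqqqpppqpq
  sorted[4] = pqppqqq$qqqqqpppq
  sorted[5] = pqpqppqqq$qqqqqpp
  sorted[6] = pqqq$qqqqqpppqpqp
  sorted[7] = q$qqqqqpppqpqppqq
  sorted[8] = qpppqpqppqqq$qqqq
  sorted[9] = qppqqq$qqqqqpppqp
  sorted[10] = qpqppqqq$qqqqqppp
  sorted[11] = qq$qqqqqpppqpqppq
  sorted[12] = qqpppqpqppqqq$qqq
  sorted[13] = qqq$qqqqqpppqpqpp
  sorted[14] = qqqpppqpqppqqq$qq
  sorted[15] = qqqqpppqpqppqqq$q
  sorted[16] = qqqqqpppqpqppqqq$
sorted[4] = pqppqqq$qqqqqpppq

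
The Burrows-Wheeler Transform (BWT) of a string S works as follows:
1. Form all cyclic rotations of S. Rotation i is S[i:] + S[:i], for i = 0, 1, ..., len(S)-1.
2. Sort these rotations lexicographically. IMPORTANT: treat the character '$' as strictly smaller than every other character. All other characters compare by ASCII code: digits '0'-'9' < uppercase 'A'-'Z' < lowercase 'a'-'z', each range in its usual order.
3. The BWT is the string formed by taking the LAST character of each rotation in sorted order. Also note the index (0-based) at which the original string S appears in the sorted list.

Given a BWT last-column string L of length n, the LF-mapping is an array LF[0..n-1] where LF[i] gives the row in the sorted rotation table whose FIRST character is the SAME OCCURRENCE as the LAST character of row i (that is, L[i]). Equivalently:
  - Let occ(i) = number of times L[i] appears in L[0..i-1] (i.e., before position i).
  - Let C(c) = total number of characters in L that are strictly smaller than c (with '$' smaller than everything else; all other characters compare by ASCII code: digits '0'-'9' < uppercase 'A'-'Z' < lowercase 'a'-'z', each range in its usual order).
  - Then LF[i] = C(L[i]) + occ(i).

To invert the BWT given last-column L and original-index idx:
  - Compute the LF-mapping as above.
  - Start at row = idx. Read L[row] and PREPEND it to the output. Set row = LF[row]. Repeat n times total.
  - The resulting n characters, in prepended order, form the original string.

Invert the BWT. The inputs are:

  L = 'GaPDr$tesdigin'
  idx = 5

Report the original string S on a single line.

Answer: disintegraDPG$

Derivation:
LF mapping: 2 4 3 1 11 0 13 6 12 5 8 7 9 10
Walk LF starting at row 5, prepending L[row]:
  step 1: row=5, L[5]='$', prepend. Next row=LF[5]=0
  step 2: row=0, L[0]='G', prepend. Next row=LF[0]=2
  step 3: row=2, L[2]='P', prepend. Next row=LF[2]=3
  step 4: row=3, L[3]='D', prepend. Next row=LF[3]=1
  step 5: row=1, L[1]='a', prepend. Next row=LF[1]=4
  step 6: row=4, L[4]='r', prepend. Next row=LF[4]=11
  step 7: row=11, L[11]='g', prepend. Next row=LF[11]=7
  step 8: row=7, L[7]='e', prepend. Next row=LF[7]=6
  step 9: row=6, L[6]='t', prepend. Next row=LF[6]=13
  step 10: row=13, L[13]='n', prepend. Next row=LF[13]=10
  step 11: row=10, L[10]='i', prepend. Next row=LF[10]=8
  step 12: row=8, L[8]='s', prepend. Next row=LF[8]=12
  step 13: row=12, L[12]='i', prepend. Next row=LF[12]=9
  step 14: row=9, L[9]='d', prepend. Next row=LF[9]=5
Reversed output: disintegraDPG$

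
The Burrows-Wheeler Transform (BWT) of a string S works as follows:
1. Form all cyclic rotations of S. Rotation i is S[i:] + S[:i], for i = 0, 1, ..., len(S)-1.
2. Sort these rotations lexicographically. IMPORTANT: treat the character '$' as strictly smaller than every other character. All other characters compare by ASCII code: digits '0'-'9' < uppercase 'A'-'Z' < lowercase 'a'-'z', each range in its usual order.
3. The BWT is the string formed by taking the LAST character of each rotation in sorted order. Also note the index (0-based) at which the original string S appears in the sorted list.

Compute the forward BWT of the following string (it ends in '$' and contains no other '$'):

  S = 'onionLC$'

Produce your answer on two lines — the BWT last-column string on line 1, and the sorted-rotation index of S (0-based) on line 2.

All 8 rotations (rotation i = S[i:]+S[:i]):
  rot[0] = onionLC$
  rot[1] = nionLC$o
  rot[2] = ionLC$on
  rot[3] = onLC$oni
  rot[4] = nLC$onio
  rot[5] = LC$onion
  rot[6] = C$onionL
  rot[7] = $onionLC
Sorted (with $ < everything):
  sorted[0] = $onionLC  (last char: 'C')
  sorted[1] = C$onionL  (last char: 'L')
  sorted[2] = LC$onion  (last char: 'n')
  sorted[3] = ionLC$on  (last char: 'n')
  sorted[4] = nLC$onio  (last char: 'o')
  sorted[5] = nionLC$o  (last char: 'o')
  sorted[6] = onLC$oni  (last char: 'i')
  sorted[7] = onionLC$  (last char: '$')
Last column: CLnnooi$
Original string S is at sorted index 7

Answer: CLnnooi$
7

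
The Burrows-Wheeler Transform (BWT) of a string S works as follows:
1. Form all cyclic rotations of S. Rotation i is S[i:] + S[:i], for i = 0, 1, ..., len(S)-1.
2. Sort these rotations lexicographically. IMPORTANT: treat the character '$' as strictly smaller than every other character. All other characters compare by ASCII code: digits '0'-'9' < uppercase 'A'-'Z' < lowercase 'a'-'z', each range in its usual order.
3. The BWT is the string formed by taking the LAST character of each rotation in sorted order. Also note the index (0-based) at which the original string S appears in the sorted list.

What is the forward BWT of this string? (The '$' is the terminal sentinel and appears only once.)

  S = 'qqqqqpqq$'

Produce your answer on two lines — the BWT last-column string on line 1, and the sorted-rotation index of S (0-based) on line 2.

Answer: qqqqpqqq$
8

Derivation:
All 9 rotations (rotation i = S[i:]+S[:i]):
  rot[0] = qqqqqpqq$
  rot[1] = qqqqpqq$q
  rot[2] = qqqpqq$qq
  rot[3] = qqpqq$qqq
  rot[4] = qpqq$qqqq
  rot[5] = pqq$qqqqq
  rot[6] = qq$qqqqqp
  rot[7] = q$qqqqqpq
  rot[8] = $qqqqqpqq
Sorted (with $ < everything):
  sorted[0] = $qqqqqpqq  (last char: 'q')
  sorted[1] = pqq$qqqqq  (last char: 'q')
  sorted[2] = q$qqqqqpq  (last char: 'q')
  sorted[3] = qpqq$qqqq  (last char: 'q')
  sorted[4] = qq$qqqqqp  (last char: 'p')
  sorted[5] = qqpqq$qqq  (last char: 'q')
  sorted[6] = qqqpqq$qq  (last char: 'q')
  sorted[7] = qqqqpqq$q  (last char: 'q')
  sorted[8] = qqqqqpqq$  (last char: '$')
Last column: qqqqpqqq$
Original string S is at sorted index 8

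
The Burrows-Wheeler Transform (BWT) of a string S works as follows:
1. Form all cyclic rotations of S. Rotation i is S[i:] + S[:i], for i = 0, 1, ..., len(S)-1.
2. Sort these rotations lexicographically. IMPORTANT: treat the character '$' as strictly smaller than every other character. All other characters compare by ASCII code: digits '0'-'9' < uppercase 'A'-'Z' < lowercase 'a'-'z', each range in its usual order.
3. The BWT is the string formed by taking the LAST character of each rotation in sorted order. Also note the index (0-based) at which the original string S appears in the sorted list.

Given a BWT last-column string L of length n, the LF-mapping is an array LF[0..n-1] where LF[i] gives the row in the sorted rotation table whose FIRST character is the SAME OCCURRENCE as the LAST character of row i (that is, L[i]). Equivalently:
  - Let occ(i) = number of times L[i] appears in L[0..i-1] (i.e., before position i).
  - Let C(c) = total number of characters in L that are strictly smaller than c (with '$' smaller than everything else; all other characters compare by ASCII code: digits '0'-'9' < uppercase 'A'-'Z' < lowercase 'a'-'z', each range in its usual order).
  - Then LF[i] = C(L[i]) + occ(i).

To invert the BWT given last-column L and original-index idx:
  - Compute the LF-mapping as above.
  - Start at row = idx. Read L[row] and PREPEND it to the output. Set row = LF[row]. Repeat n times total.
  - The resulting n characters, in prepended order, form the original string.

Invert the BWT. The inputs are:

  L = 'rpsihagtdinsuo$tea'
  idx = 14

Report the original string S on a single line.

LF mapping: 12 11 13 7 6 1 5 15 3 8 9 14 17 10 0 16 4 2
Walk LF starting at row 14, prepending L[row]:
  step 1: row=14, L[14]='$', prepend. Next row=LF[14]=0
  step 2: row=0, L[0]='r', prepend. Next row=LF[0]=12
  step 3: row=12, L[12]='u', prepend. Next row=LF[12]=17
  step 4: row=17, L[17]='a', prepend. Next row=LF[17]=2
  step 5: row=2, L[2]='s', prepend. Next row=LF[2]=13
  step 6: row=13, L[13]='o', prepend. Next row=LF[13]=10
  step 7: row=10, L[10]='n', prepend. Next row=LF[10]=9
  step 8: row=9, L[9]='i', prepend. Next row=LF[9]=8
  step 9: row=8, L[8]='d', prepend. Next row=LF[8]=3
  step 10: row=3, L[3]='i', prepend. Next row=LF[3]=7
  step 11: row=7, L[7]='t', prepend. Next row=LF[7]=15
  step 12: row=15, L[15]='t', prepend. Next row=LF[15]=16
  step 13: row=16, L[16]='e', prepend. Next row=LF[16]=4
  step 14: row=4, L[4]='h', prepend. Next row=LF[4]=6
  step 15: row=6, L[6]='g', prepend. Next row=LF[6]=5
  step 16: row=5, L[5]='a', prepend. Next row=LF[5]=1
  step 17: row=1, L[1]='p', prepend. Next row=LF[1]=11
  step 18: row=11, L[11]='s', prepend. Next row=LF[11]=14
Reversed output: spaghettidinosaur$

Answer: spaghettidinosaur$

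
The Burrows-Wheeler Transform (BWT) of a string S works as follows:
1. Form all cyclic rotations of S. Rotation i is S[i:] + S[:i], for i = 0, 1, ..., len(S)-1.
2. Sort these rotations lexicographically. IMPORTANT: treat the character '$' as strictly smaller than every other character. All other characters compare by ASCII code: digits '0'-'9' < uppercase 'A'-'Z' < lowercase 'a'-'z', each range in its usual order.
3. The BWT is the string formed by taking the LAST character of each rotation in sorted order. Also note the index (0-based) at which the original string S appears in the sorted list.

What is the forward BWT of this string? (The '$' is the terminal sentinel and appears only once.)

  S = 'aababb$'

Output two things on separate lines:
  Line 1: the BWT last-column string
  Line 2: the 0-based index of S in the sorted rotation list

All 7 rotations (rotation i = S[i:]+S[:i]):
  rot[0] = aababb$
  rot[1] = ababb$a
  rot[2] = babb$aa
  rot[3] = abb$aab
  rot[4] = bb$aaba
  rot[5] = b$aabab
  rot[6] = $aababb
Sorted (with $ < everything):
  sorted[0] = $aababb  (last char: 'b')
  sorted[1] = aababb$  (last char: '$')
  sorted[2] = ababb$a  (last char: 'a')
  sorted[3] = abb$aab  (last char: 'b')
  sorted[4] = b$aabab  (last char: 'b')
  sorted[5] = babb$aa  (last char: 'a')
  sorted[6] = bb$aaba  (last char: 'a')
Last column: b$abbaa
Original string S is at sorted index 1

Answer: b$abbaa
1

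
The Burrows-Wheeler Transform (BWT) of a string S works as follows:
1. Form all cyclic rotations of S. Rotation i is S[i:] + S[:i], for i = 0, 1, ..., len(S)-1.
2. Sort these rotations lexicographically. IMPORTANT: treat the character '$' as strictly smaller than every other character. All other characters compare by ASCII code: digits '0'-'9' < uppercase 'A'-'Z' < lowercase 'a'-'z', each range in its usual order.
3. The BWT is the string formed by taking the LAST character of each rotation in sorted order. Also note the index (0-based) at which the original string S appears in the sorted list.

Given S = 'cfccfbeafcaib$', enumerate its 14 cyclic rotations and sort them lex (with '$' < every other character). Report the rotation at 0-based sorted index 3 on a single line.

All 14 rotations (rotation i = S[i:]+S[:i]):
  rot[0] = cfccfbeafcaib$
  rot[1] = fccfbeafcaib$c
  rot[2] = ccfbeafcaib$cf
  rot[3] = cfbeafcaib$cfc
  rot[4] = fbeafcaib$cfcc
  rot[5] = beafcaib$cfccf
  rot[6] = eafcaib$cfccfb
  rot[7] = afcaib$cfccfbe
  rot[8] = fcaib$cfccfbea
  rot[9] = caib$cfccfbeaf
  rot[10] = aib$cfccfbeafc
  rot[11] = ib$cfccfbeafca
  rot[12] = b$cfccfbeafcai
  rot[13] = $cfccfbeafcaib
Sorted (with $ < everything):
  sorted[0] = $cfccfbeafcaib
  sorted[1] = afcaib$cfccfbe
  sorted[2] = aib$cfccfbeafc
  sorted[3] = b$cfccfbeafcai
  sorted[4] = beafcaib$cfccf
  sorted[5] = caib$cfccfbeaf
  sorted[6] = ccfbeafcaib$cf
  sorted[7] = cfbeafcaib$cfc
  sorted[8] = cfccfbeafcaib$
  sorted[9] = eafcaib$cfccfb
  sorted[10] = fbeafcaib$cfcc
  sorted[11] = fcaib$cfccfbea
  sorted[12] = fccfbeafcaib$c
  sorted[13] = ib$cfccfbeafca
sorted[3] = b$cfccfbeafcai

Answer: b$cfccfbeafcai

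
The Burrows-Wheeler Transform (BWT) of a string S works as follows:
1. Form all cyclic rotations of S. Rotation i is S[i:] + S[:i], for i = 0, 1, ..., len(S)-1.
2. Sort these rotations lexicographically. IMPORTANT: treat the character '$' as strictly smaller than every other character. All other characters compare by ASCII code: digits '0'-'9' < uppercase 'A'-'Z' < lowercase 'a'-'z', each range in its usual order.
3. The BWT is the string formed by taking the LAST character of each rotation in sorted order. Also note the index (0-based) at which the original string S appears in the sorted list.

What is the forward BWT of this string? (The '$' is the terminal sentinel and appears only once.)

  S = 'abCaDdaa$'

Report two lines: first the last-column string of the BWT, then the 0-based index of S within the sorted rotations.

All 9 rotations (rotation i = S[i:]+S[:i]):
  rot[0] = abCaDdaa$
  rot[1] = bCaDdaa$a
  rot[2] = CaDdaa$ab
  rot[3] = aDdaa$abC
  rot[4] = Ddaa$abCa
  rot[5] = daa$abCaD
  rot[6] = aa$abCaDd
  rot[7] = a$abCaDda
  rot[8] = $abCaDdaa
Sorted (with $ < everything):
  sorted[0] = $abCaDdaa  (last char: 'a')
  sorted[1] = CaDdaa$ab  (last char: 'b')
  sorted[2] = Ddaa$abCa  (last char: 'a')
  sorted[3] = a$abCaDda  (last char: 'a')
  sorted[4] = aDdaa$abC  (last char: 'C')
  sorted[5] = aa$abCaDd  (last char: 'd')
  sorted[6] = abCaDdaa$  (last char: '$')
  sorted[7] = bCaDdaa$a  (last char: 'a')
  sorted[8] = daa$abCaD  (last char: 'D')
Last column: abaaCd$aD
Original string S is at sorted index 6

Answer: abaaCd$aD
6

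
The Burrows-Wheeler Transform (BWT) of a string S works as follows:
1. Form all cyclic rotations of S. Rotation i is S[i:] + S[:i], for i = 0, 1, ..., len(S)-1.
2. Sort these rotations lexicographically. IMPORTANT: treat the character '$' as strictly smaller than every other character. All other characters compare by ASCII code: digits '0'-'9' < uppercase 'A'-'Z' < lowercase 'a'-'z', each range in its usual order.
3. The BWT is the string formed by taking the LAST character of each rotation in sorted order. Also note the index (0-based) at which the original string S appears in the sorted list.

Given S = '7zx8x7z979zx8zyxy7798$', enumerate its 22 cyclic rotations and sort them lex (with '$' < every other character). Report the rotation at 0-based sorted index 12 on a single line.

All 22 rotations (rotation i = S[i:]+S[:i]):
  rot[0] = 7zx8x7z979zx8zyxy7798$
  rot[1] = zx8x7z979zx8zyxy7798$7
  rot[2] = x8x7z979zx8zyxy7798$7z
  rot[3] = 8x7z979zx8zyxy7798$7zx
  rot[4] = x7z979zx8zyxy7798$7zx8
  rot[5] = 7z979zx8zyxy7798$7zx8x
  rot[6] = z979zx8zyxy7798$7zx8x7
  rot[7] = 979zx8zyxy7798$7zx8x7z
  rot[8] = 79zx8zyxy7798$7zx8x7z9
  rot[9] = 9zx8zyxy7798$7zx8x7z97
  rot[10] = zx8zyxy7798$7zx8x7z979
  rot[11] = x8zyxy7798$7zx8x7z979z
  rot[12] = 8zyxy7798$7zx8x7z979zx
  rot[13] = zyxy7798$7zx8x7z979zx8
  rot[14] = yxy7798$7zx8x7z979zx8z
  rot[15] = xy7798$7zx8x7z979zx8zy
  rot[16] = y7798$7zx8x7z979zx8zyx
  rot[17] = 7798$7zx8x7z979zx8zyxy
  rot[18] = 798$7zx8x7z979zx8zyxy7
  rot[19] = 98$7zx8x7z979zx8zyxy77
  rot[20] = 8$7zx8x7z979zx8zyxy779
  rot[21] = $7zx8x7z979zx8zyxy7798
Sorted (with $ < everything):
  sorted[0] = $7zx8x7z979zx8zyxy7798
  sorted[1] = 7798$7zx8x7z979zx8zyxy
  sorted[2] = 798$7zx8x7z979zx8zyxy7
  sorted[3] = 79zx8zyxy7798$7zx8x7z9
  sorted[4] = 7z979zx8zyxy7798$7zx8x
  sorted[5] = 7zx8x7z979zx8zyxy7798$
  sorted[6] = 8$7zx8x7z979zx8zyxy779
  sorted[7] = 8x7z979zx8zyxy7798$7zx
  sorted[8] = 8zyxy7798$7zx8x7z979zx
  sorted[9] = 979zx8zyxy7798$7zx8x7z
  sorted[10] = 98$7zx8x7z979zx8zyxy77
  sorted[11] = 9zx8zyxy7798$7zx8x7z97
  sorted[12] = x7z979zx8zyxy7798$7zx8
  sorted[13] = x8x7z979zx8zyxy7798$7z
  sorted[14] = x8zyxy7798$7zx8x7z979z
  sorted[15] = xy7798$7zx8x7z979zx8zy
  sorted[16] = y7798$7zx8x7z979zx8zyx
  sorted[17] = yxy7798$7zx8x7z979zx8z
  sorted[18] = z979zx8zyxy7798$7zx8x7
  sorted[19] = zx8x7z979zx8zyxy7798$7
  sorted[20] = zx8zyxy7798$7zx8x7z979
  sorted[21] = zyxy7798$7zx8x7z979zx8
sorted[12] = x7z979zx8zyxy7798$7zx8

Answer: x7z979zx8zyxy7798$7zx8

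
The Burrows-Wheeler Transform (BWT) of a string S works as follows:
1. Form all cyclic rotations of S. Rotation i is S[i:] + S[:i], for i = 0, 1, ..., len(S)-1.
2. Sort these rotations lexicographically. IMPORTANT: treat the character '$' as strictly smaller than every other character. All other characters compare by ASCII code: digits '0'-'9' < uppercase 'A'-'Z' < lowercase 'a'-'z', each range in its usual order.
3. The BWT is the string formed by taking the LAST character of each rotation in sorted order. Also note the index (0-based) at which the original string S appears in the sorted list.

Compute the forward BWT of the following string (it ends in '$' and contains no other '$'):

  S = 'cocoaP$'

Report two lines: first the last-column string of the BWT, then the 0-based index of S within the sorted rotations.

Answer: Paoo$cc
4

Derivation:
All 7 rotations (rotation i = S[i:]+S[:i]):
  rot[0] = cocoaP$
  rot[1] = ocoaP$c
  rot[2] = coaP$co
  rot[3] = oaP$coc
  rot[4] = aP$coco
  rot[5] = P$cocoa
  rot[6] = $cocoaP
Sorted (with $ < everything):
  sorted[0] = $cocoaP  (last char: 'P')
  sorted[1] = P$cocoa  (last char: 'a')
  sorted[2] = aP$coco  (last char: 'o')
  sorted[3] = coaP$co  (last char: 'o')
  sorted[4] = cocoaP$  (last char: '$')
  sorted[5] = oaP$coc  (last char: 'c')
  sorted[6] = ocoaP$c  (last char: 'c')
Last column: Paoo$cc
Original string S is at sorted index 4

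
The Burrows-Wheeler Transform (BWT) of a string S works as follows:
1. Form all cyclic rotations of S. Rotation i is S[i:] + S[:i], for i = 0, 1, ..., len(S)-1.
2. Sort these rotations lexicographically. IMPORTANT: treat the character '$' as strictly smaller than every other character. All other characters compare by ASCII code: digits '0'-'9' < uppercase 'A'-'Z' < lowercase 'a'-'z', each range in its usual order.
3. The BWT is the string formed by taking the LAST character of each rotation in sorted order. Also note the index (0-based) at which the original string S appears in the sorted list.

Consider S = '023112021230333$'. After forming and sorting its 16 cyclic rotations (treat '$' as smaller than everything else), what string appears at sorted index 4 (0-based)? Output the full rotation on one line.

All 16 rotations (rotation i = S[i:]+S[:i]):
  rot[0] = 023112021230333$
  rot[1] = 23112021230333$0
  rot[2] = 3112021230333$02
  rot[3] = 112021230333$023
  rot[4] = 12021230333$0231
  rot[5] = 2021230333$02311
  rot[6] = 021230333$023112
  rot[7] = 21230333$0231120
  rot[8] = 1230333$02311202
  rot[9] = 230333$023112021
  rot[10] = 30333$0231120212
  rot[11] = 0333$02311202123
  rot[12] = 333$023112021230
  rot[13] = 33$0231120212303
  rot[14] = 3$02311202123033
  rot[15] = $023112021230333
Sorted (with $ < everything):
  sorted[0] = $023112021230333
  sorted[1] = 021230333$023112
  sorted[2] = 023112021230333$
  sorted[3] = 0333$02311202123
  sorted[4] = 112021230333$023
  sorted[5] = 12021230333$0231
  sorted[6] = 1230333$02311202
  sorted[7] = 2021230333$02311
  sorted[8] = 21230333$0231120
  sorted[9] = 230333$023112021
  sorted[10] = 23112021230333$0
  sorted[11] = 3$02311202123033
  sorted[12] = 30333$0231120212
  sorted[13] = 3112021230333$02
  sorted[14] = 33$0231120212303
  sorted[15] = 333$023112021230
sorted[4] = 112021230333$023

Answer: 112021230333$023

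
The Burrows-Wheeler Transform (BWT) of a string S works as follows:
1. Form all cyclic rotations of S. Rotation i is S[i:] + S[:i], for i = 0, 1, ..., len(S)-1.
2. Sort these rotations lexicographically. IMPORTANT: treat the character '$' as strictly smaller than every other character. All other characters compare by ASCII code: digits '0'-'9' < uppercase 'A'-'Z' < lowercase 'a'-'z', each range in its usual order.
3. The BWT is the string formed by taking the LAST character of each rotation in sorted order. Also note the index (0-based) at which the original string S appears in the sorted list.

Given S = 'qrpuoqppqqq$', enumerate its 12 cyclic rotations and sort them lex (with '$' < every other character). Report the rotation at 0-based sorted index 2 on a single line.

All 12 rotations (rotation i = S[i:]+S[:i]):
  rot[0] = qrpuoqppqqq$
  rot[1] = rpuoqppqqq$q
  rot[2] = puoqppqqq$qr
  rot[3] = uoqppqqq$qrp
  rot[4] = oqppqqq$qrpu
  rot[5] = qppqqq$qrpuo
  rot[6] = ppqqq$qrpuoq
  rot[7] = pqqq$qrpuoqp
  rot[8] = qqq$qrpuoqpp
  rot[9] = qq$qrpuoqppq
  rot[10] = q$qrpuoqppqq
  rot[11] = $qrpuoqppqqq
Sorted (with $ < everything):
  sorted[0] = $qrpuoqppqqq
  sorted[1] = oqppqqq$qrpu
  sorted[2] = ppqqq$qrpuoq
  sorted[3] = pqqq$qrpuoqp
  sorted[4] = puoqppqqq$qr
  sorted[5] = q$qrpuoqppqq
  sorted[6] = qppqqq$qrpuo
  sorted[7] = qq$qrpuoqppq
  sorted[8] = qqq$qrpuoqpp
  sorted[9] = qrpuoqppqqq$
  sorted[10] = rpuoqppqqq$q
  sorted[11] = uoqppqqq$qrp
sorted[2] = ppqqq$qrpuoq

Answer: ppqqq$qrpuoq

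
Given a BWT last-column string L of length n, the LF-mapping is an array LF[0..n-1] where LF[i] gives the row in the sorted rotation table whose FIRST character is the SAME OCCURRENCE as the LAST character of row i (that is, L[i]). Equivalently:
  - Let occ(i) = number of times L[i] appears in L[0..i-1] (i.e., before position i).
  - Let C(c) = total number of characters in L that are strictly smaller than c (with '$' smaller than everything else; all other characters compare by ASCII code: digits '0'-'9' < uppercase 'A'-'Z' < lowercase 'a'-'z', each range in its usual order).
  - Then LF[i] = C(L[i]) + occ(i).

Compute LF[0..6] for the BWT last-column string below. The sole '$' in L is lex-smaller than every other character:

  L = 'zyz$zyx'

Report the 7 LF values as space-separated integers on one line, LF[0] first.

Char counts: '$':1, 'x':1, 'y':2, 'z':3
C (first-col start): C('$')=0, C('x')=1, C('y')=2, C('z')=4
L[0]='z': occ=0, LF[0]=C('z')+0=4+0=4
L[1]='y': occ=0, LF[1]=C('y')+0=2+0=2
L[2]='z': occ=1, LF[2]=C('z')+1=4+1=5
L[3]='$': occ=0, LF[3]=C('$')+0=0+0=0
L[4]='z': occ=2, LF[4]=C('z')+2=4+2=6
L[5]='y': occ=1, LF[5]=C('y')+1=2+1=3
L[6]='x': occ=0, LF[6]=C('x')+0=1+0=1

Answer: 4 2 5 0 6 3 1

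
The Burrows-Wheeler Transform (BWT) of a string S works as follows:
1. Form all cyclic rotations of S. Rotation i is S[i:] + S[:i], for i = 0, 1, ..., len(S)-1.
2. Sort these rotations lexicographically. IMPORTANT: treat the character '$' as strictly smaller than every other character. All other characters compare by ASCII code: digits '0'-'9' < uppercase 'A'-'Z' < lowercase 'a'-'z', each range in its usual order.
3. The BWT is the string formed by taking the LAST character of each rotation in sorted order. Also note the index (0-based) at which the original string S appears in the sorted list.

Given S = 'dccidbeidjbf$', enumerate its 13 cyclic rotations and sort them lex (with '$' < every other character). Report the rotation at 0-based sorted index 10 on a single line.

Answer: idbeidjbf$dcc

Derivation:
All 13 rotations (rotation i = S[i:]+S[:i]):
  rot[0] = dccidbeidjbf$
  rot[1] = ccidbeidjbf$d
  rot[2] = cidbeidjbf$dc
  rot[3] = idbeidjbf$dcc
  rot[4] = dbeidjbf$dcci
  rot[5] = beidjbf$dccid
  rot[6] = eidjbf$dccidb
  rot[7] = idjbf$dccidbe
  rot[8] = djbf$dccidbei
  rot[9] = jbf$dccidbeid
  rot[10] = bf$dccidbeidj
  rot[11] = f$dccidbeidjb
  rot[12] = $dccidbeidjbf
Sorted (with $ < everything):
  sorted[0] = $dccidbeidjbf
  sorted[1] = beidjbf$dccid
  sorted[2] = bf$dccidbeidj
  sorted[3] = ccidbeidjbf$d
  sorted[4] = cidbeidjbf$dc
  sorted[5] = dbeidjbf$dcci
  sorted[6] = dccidbeidjbf$
  sorted[7] = djbf$dccidbei
  sorted[8] = eidjbf$dccidb
  sorted[9] = f$dccidbeidjb
  sorted[10] = idbeidjbf$dcc
  sorted[11] = idjbf$dccidbe
  sorted[12] = jbf$dccidbeid
sorted[10] = idbeidjbf$dcc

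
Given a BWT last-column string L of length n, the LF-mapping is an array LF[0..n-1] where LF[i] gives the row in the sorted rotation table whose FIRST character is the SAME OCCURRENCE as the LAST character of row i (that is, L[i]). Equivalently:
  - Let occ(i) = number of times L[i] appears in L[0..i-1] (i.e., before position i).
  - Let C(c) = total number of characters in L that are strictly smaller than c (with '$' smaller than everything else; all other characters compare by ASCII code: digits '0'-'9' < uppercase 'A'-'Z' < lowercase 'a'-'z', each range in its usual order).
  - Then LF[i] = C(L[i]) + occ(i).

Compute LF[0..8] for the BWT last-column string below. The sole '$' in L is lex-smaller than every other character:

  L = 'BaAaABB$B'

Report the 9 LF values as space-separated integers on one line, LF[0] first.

Char counts: '$':1, 'A':2, 'B':4, 'a':2
C (first-col start): C('$')=0, C('A')=1, C('B')=3, C('a')=7
L[0]='B': occ=0, LF[0]=C('B')+0=3+0=3
L[1]='a': occ=0, LF[1]=C('a')+0=7+0=7
L[2]='A': occ=0, LF[2]=C('A')+0=1+0=1
L[3]='a': occ=1, LF[3]=C('a')+1=7+1=8
L[4]='A': occ=1, LF[4]=C('A')+1=1+1=2
L[5]='B': occ=1, LF[5]=C('B')+1=3+1=4
L[6]='B': occ=2, LF[6]=C('B')+2=3+2=5
L[7]='$': occ=0, LF[7]=C('$')+0=0+0=0
L[8]='B': occ=3, LF[8]=C('B')+3=3+3=6

Answer: 3 7 1 8 2 4 5 0 6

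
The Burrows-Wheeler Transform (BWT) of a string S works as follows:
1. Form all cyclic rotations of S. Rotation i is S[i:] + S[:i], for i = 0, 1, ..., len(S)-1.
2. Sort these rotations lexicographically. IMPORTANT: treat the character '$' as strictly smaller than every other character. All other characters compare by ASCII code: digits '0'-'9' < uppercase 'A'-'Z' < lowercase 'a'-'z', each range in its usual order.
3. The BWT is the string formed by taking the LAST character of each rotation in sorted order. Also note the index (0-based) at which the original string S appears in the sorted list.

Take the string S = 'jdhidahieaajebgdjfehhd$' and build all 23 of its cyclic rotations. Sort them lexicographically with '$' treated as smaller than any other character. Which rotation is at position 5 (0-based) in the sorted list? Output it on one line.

Answer: d$jdhidahieaajebgdjfehh

Derivation:
All 23 rotations (rotation i = S[i:]+S[:i]):
  rot[0] = jdhidahieaajebgdjfehhd$
  rot[1] = dhidahieaajebgdjfehhd$j
  rot[2] = hidahieaajebgdjfehhd$jd
  rot[3] = idahieaajebgdjfehhd$jdh
  rot[4] = dahieaajebgdjfehhd$jdhi
  rot[5] = ahieaajebgdjfehhd$jdhid
  rot[6] = hieaajebgdjfehhd$jdhida
  rot[7] = ieaajebgdjfehhd$jdhidah
  rot[8] = eaajebgdjfehhd$jdhidahi
  rot[9] = aajebgdjfehhd$jdhidahie
  rot[10] = ajebgdjfehhd$jdhidahiea
  rot[11] = jebgdjfehhd$jdhidahieaa
  rot[12] = ebgdjfehhd$jdhidahieaaj
  rot[13] = bgdjfehhd$jdhidahieaaje
  rot[14] = gdjfehhd$jdhidahieaajeb
  rot[15] = djfehhd$jdhidahieaajebg
  rot[16] = jfehhd$jdhidahieaajebgd
  rot[17] = fehhd$jdhidahieaajebgdj
  rot[18] = ehhd$jdhidahieaajebgdjf
  rot[19] = hhd$jdhidahieaajebgdjfe
  rot[20] = hd$jdhidahieaajebgdjfeh
  rot[21] = d$jdhidahieaajebgdjfehh
  rot[22] = $jdhidahieaajebgdjfehhd
Sorted (with $ < everything):
  sorted[0] = $jdhidahieaajebgdjfehhd
  sorted[1] = aajebgdjfehhd$jdhidahie
  sorted[2] = ahieaajebgdjfehhd$jdhid
  sorted[3] = ajebgdjfehhd$jdhidahiea
  sorted[4] = bgdjfehhd$jdhidahieaaje
  sorted[5] = d$jdhidahieaajebgdjfehh
  sorted[6] = dahieaajebgdjfehhd$jdhi
  sorted[7] = dhidahieaajebgdjfehhd$j
  sorted[8] = djfehhd$jdhidahieaajebg
  sorted[9] = eaajebgdjfehhd$jdhidahi
  sorted[10] = ebgdjfehhd$jdhidahieaaj
  sorted[11] = ehhd$jdhidahieaajebgdjf
  sorted[12] = fehhd$jdhidahieaajebgdj
  sorted[13] = gdjfehhd$jdhidahieaajeb
  sorted[14] = hd$jdhidahieaajebgdjfeh
  sorted[15] = hhd$jdhidahieaajebgdjfe
  sorted[16] = hidahieaajebgdjfehhd$jd
  sorted[17] = hieaajebgdjfehhd$jdhida
  sorted[18] = idahieaajebgdjfehhd$jdh
  sorted[19] = ieaajebgdjfehhd$jdhidah
  sorted[20] = jdhidahieaajebgdjfehhd$
  sorted[21] = jebgdjfehhd$jdhidahieaa
  sorted[22] = jfehhd$jdhidahieaajebgd
sorted[5] = d$jdhidahieaajebgdjfehh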